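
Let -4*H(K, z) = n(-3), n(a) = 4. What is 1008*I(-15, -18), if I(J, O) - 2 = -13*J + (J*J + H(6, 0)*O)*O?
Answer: -4210416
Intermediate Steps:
H(K, z) = -1 (H(K, z) = -¼*4 = -1)
I(J, O) = 2 - 13*J + O*(J² - O) (I(J, O) = 2 + (-13*J + (J*J - O)*O) = 2 + (-13*J + (J² - O)*O) = 2 + (-13*J + O*(J² - O)) = 2 - 13*J + O*(J² - O))
1008*I(-15, -18) = 1008*(2 - 1*(-18)² - 13*(-15) - 18*(-15)²) = 1008*(2 - 1*324 + 195 - 18*225) = 1008*(2 - 324 + 195 - 4050) = 1008*(-4177) = -4210416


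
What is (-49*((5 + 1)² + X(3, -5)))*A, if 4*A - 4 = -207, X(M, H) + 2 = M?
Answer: 368039/4 ≈ 92010.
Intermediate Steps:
X(M, H) = -2 + M
A = -203/4 (A = 1 + (¼)*(-207) = 1 - 207/4 = -203/4 ≈ -50.750)
(-49*((5 + 1)² + X(3, -5)))*A = -49*((5 + 1)² + (-2 + 3))*(-203/4) = -49*(6² + 1)*(-203/4) = -49*(36 + 1)*(-203/4) = -49*37*(-203/4) = -1813*(-203/4) = 368039/4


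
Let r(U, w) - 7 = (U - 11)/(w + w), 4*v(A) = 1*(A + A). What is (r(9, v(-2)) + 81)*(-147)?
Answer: -13083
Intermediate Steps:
v(A) = A/2 (v(A) = (1*(A + A))/4 = (1*(2*A))/4 = (2*A)/4 = A/2)
r(U, w) = 7 + (-11 + U)/(2*w) (r(U, w) = 7 + (U - 11)/(w + w) = 7 + (-11 + U)/((2*w)) = 7 + (-11 + U)*(1/(2*w)) = 7 + (-11 + U)/(2*w))
(r(9, v(-2)) + 81)*(-147) = ((-11 + 9 + 14*((½)*(-2)))/(2*(((½)*(-2)))) + 81)*(-147) = ((½)*(-11 + 9 + 14*(-1))/(-1) + 81)*(-147) = ((½)*(-1)*(-11 + 9 - 14) + 81)*(-147) = ((½)*(-1)*(-16) + 81)*(-147) = (8 + 81)*(-147) = 89*(-147) = -13083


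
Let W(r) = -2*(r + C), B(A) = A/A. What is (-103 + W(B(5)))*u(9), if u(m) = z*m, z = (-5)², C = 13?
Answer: -29475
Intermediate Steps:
z = 25
B(A) = 1
u(m) = 25*m
W(r) = -26 - 2*r (W(r) = -2*(r + 13) = -2*(13 + r) = -26 - 2*r)
(-103 + W(B(5)))*u(9) = (-103 + (-26 - 2*1))*(25*9) = (-103 + (-26 - 2))*225 = (-103 - 28)*225 = -131*225 = -29475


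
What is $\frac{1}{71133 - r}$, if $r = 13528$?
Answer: $\frac{1}{57605} \approx 1.736 \cdot 10^{-5}$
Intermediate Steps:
$\frac{1}{71133 - r} = \frac{1}{71133 - 13528} = \frac{1}{57605}$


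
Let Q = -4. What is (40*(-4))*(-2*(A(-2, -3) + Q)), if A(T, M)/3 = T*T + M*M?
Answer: 11200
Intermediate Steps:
A(T, M) = 3*M² + 3*T² (A(T, M) = 3*(T*T + M*M) = 3*(T² + M²) = 3*(M² + T²) = 3*M² + 3*T²)
(40*(-4))*(-2*(A(-2, -3) + Q)) = (40*(-4))*(-2*((3*(-3)² + 3*(-2)²) - 4)) = -(-320)*((3*9 + 3*4) - 4) = -(-320)*((27 + 12) - 4) = -(-320)*(39 - 4) = -(-320)*35 = -160*(-70) = 11200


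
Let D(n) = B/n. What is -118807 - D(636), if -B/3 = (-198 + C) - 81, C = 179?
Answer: -6296796/53 ≈ -1.1881e+5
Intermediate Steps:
B = 300 (B = -3*((-198 + 179) - 81) = -3*(-19 - 81) = -3*(-100) = 300)
D(n) = 300/n
-118807 - D(636) = -118807 - 300/636 = -118807 - 1*25/53 = -118807 - 25/53 = -6296796/53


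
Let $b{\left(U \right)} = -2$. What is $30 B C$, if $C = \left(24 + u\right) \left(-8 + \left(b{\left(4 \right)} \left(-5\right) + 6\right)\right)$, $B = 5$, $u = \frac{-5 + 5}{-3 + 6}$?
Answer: $28800$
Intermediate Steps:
$u = 0$ ($u = \frac{0}{3} = 0 \cdot \frac{1}{3} = 0$)
$C = 192$ ($C = \left(24 + 0\right) \left(-8 + \left(\left(-2\right) \left(-5\right) + 6\right)\right) = 24 \left(-8 + \left(10 + 6\right)\right) = 24 \left(-8 + 16\right) = 24 \cdot 8 = 192$)
$30 B C = 30 \cdot 5 \cdot 192 = 150 \cdot 192 = 28800$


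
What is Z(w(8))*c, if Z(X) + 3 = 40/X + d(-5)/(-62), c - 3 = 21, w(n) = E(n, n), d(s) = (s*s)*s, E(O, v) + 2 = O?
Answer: 4228/31 ≈ 136.39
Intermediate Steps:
E(O, v) = -2 + O
d(s) = s³ (d(s) = s²*s = s³)
w(n) = -2 + n
c = 24 (c = 3 + 21 = 24)
Z(X) = -61/62 + 40/X (Z(X) = -3 + (40/X + (-5)³/(-62)) = -3 + (40/X - 125*(-1/62)) = -3 + (40/X + 125/62) = -3 + (125/62 + 40/X) = -61/62 + 40/X)
Z(w(8))*c = (-61/62 + 40/(-2 + 8))*24 = (-61/62 + 40/6)*24 = (-61/62 + 40*(⅙))*24 = (-61/62 + 20/3)*24 = (1057/186)*24 = 4228/31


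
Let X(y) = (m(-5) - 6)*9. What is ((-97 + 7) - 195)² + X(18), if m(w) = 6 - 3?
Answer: 81198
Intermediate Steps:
m(w) = 3
X(y) = -27 (X(y) = (3 - 6)*9 = -3*9 = -27)
((-97 + 7) - 195)² + X(18) = ((-97 + 7) - 195)² - 27 = (-90 - 195)² - 27 = (-285)² - 27 = 81225 - 27 = 81198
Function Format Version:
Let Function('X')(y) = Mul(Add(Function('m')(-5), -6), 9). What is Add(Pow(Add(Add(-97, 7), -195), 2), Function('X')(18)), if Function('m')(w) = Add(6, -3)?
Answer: 81198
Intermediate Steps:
Function('m')(w) = 3
Function('X')(y) = -27 (Function('X')(y) = Mul(Add(3, -6), 9) = Mul(-3, 9) = -27)
Add(Pow(Add(Add(-97, 7), -195), 2), Function('X')(18)) = Add(Pow(Add(Add(-97, 7), -195), 2), -27) = Add(Pow(Add(-90, -195), 2), -27) = Add(Pow(-285, 2), -27) = Add(81225, -27) = 81198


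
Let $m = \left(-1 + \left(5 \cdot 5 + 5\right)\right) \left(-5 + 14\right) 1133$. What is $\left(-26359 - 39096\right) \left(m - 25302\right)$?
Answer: $-17699752005$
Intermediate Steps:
$m = 295713$ ($m = \left(-1 + \left(25 + 5\right)\right) 9 \cdot 1133 = \left(-1 + 30\right) 9 \cdot 1133 = 29 \cdot 9 \cdot 1133 = 261 \cdot 1133 = 295713$)
$\left(-26359 - 39096\right) \left(m - 25302\right) = \left(-26359 - 39096\right) \left(295713 - 25302\right) = - 65455 \left(295713 - 25302\right) = \left(-65455\right) 270411 = -17699752005$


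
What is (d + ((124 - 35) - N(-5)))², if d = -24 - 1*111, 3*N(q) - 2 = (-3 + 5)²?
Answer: 2304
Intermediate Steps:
N(q) = 2 (N(q) = ⅔ + (-3 + 5)²/3 = ⅔ + (⅓)*2² = ⅔ + (⅓)*4 = ⅔ + 4/3 = 2)
d = -135 (d = -24 - 111 = -135)
(d + ((124 - 35) - N(-5)))² = (-135 + ((124 - 35) - 1*2))² = (-135 + (89 - 2))² = (-135 + 87)² = (-48)² = 2304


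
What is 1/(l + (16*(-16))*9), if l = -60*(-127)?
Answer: 1/5316 ≈ 0.00018811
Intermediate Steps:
l = 7620
1/(l + (16*(-16))*9) = 1/(7620 + (16*(-16))*9) = 1/(7620 - 256*9) = 1/(7620 - 2304) = 1/5316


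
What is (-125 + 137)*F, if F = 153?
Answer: 1836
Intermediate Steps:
(-125 + 137)*F = (-125 + 137)*153 = 12*153 = 1836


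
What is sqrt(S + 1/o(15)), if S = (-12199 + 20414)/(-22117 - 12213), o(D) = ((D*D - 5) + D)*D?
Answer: I*sqrt(5600211491154)/4840530 ≈ 0.48889*I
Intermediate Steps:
o(D) = D*(-5 + D + D**2) (o(D) = ((D**2 - 5) + D)*D = ((-5 + D**2) + D)*D = (-5 + D + D**2)*D = D*(-5 + D + D**2))
S = -1643/6866 (S = 8215/(-34330) = 8215*(-1/34330) = -1643/6866 ≈ -0.23930)
sqrt(S + 1/o(15)) = sqrt(-1643/6866 + 1/(15*(-5 + 15 + 15**2))) = sqrt(-1643/6866 + 1/(15*(-5 + 15 + 225))) = sqrt(-1643/6866 + 1/(15*235)) = sqrt(-1643/6866 + 1/3525) = sqrt(-5784709/24202650) = I*sqrt(5600211491154)/4840530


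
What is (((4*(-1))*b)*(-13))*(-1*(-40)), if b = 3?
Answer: 6240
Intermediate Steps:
(((4*(-1))*b)*(-13))*(-1*(-40)) = (((4*(-1))*3)*(-13))*(-1*(-40)) = (-4*3*(-13))*40 = -12*(-13)*40 = 156*40 = 6240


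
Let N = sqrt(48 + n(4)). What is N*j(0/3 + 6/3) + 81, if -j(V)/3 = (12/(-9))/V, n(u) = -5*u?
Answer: 81 + 4*sqrt(7) ≈ 91.583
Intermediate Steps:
N = 2*sqrt(7) (N = sqrt(48 - 5*4) = sqrt(48 - 20) = sqrt(28) = 2*sqrt(7) ≈ 5.2915)
j(V) = 4/V (j(V) = -3*12/(-9)/V = -3*12*(-1/9)/V = -(-4)/V = 4/V)
N*j(0/3 + 6/3) + 81 = (2*sqrt(7))*(4/(0/3 + 6/3)) + 81 = (2*sqrt(7))*(4/(0*(1/3) + 6*(1/3))) + 81 = (2*sqrt(7))*(4/(0 + 2)) + 81 = (2*sqrt(7))*(4/2) + 81 = (2*sqrt(7))*(4*(1/2)) + 81 = (2*sqrt(7))*2 + 81 = 4*sqrt(7) + 81 = 81 + 4*sqrt(7)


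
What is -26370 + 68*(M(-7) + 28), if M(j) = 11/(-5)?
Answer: -123078/5 ≈ -24616.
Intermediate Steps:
M(j) = -11/5 (M(j) = 11*(-⅕) = -11/5)
-26370 + 68*(M(-7) + 28) = -26370 + 68*(-11/5 + 28) = -26370 + 68*(129/5) = -26370 + 8772/5 = -123078/5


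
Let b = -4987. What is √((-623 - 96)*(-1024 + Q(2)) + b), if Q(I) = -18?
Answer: √744211 ≈ 862.68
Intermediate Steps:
√((-623 - 96)*(-1024 + Q(2)) + b) = √((-623 - 96)*(-1024 - 18) - 4987) = √(-719*(-1042) - 4987) = √(749198 - 4987) = √744211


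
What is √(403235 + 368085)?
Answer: 2*√192830 ≈ 878.25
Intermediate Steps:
√(403235 + 368085) = √771320 = 2*√192830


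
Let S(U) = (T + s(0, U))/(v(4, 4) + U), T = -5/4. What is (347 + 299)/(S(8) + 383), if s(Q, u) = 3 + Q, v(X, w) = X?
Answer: 31008/18391 ≈ 1.6860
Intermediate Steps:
T = -5/4 (T = -5*1/4 = -5/4 ≈ -1.2500)
S(U) = 7/(4*(4 + U)) (S(U) = (-5/4 + (3 + 0))/(4 + U) = (-5/4 + 3)/(4 + U) = 7/(4*(4 + U)))
(347 + 299)/(S(8) + 383) = (347 + 299)/(7/(4*(4 + 8)) + 383) = 646/((7/4)/12 + 383) = 646/((7/4)*(1/12) + 383) = 646/(7/48 + 383) = 646/(18391/48) = 646*(48/18391) = 31008/18391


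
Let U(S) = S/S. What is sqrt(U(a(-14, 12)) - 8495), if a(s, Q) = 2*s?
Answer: I*sqrt(8494) ≈ 92.163*I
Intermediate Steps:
U(S) = 1
sqrt(U(a(-14, 12)) - 8495) = sqrt(1 - 8495) = sqrt(-8494) = I*sqrt(8494)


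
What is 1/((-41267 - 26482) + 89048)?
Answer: 1/21299 ≈ 4.6951e-5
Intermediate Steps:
1/((-41267 - 26482) + 89048) = 1/(-67749 + 89048) = 1/21299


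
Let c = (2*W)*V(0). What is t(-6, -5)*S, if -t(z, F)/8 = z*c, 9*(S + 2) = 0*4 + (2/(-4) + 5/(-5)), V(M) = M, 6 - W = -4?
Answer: 0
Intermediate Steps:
W = 10 (W = 6 - 1*(-4) = 6 + 4 = 10)
c = 0 (c = (2*10)*0 = 20*0 = 0)
S = -13/6 (S = -2 + (0*4 + (2/(-4) + 5/(-5)))/9 = -2 + (0 + (2*(-1/4) + 5*(-1/5)))/9 = -2 + (0 + (-1/2 - 1))/9 = -2 + (0 - 3/2)/9 = -2 + (1/9)*(-3/2) = -2 - 1/6 = -13/6 ≈ -2.1667)
t(z, F) = 0 (t(z, F) = -8*z*0 = -8*0 = 0)
t(-6, -5)*S = 0*(-13/6) = 0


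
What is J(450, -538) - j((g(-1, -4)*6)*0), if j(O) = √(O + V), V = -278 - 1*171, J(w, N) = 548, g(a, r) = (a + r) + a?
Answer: 548 - I*√449 ≈ 548.0 - 21.19*I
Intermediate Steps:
g(a, r) = r + 2*a
V = -449 (V = -278 - 171 = -449)
j(O) = √(-449 + O) (j(O) = √(O - 449) = √(-449 + O))
J(450, -538) - j((g(-1, -4)*6)*0) = 548 - √(-449 + ((-4 + 2*(-1))*6)*0) = 548 - √(-449 + ((-4 - 2)*6)*0) = 548 - √(-449 - 6*6*0) = 548 - √(-449 - 36*0) = 548 - √(-449 + 0) = 548 - √(-449) = 548 - I*√449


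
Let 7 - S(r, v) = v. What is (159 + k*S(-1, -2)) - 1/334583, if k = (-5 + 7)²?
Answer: 65243684/334583 ≈ 195.00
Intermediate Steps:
S(r, v) = 7 - v
k = 4 (k = 2² = 4)
(159 + k*S(-1, -2)) - 1/334583 = (159 + 4*(7 - 1*(-2))) - 1/334583 = (159 + 4*(7 + 2)) - 1*1/334583 = (159 + 4*9) - 1/334583 = (159 + 36) - 1/334583 = 195 - 1/334583 = 65243684/334583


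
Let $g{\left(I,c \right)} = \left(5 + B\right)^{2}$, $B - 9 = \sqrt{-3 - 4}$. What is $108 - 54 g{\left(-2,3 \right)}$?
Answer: $-10098 - 1512 i \sqrt{7} \approx -10098.0 - 4000.4 i$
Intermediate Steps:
$B = 9 + i \sqrt{7}$ ($B = 9 + \sqrt{-3 - 4} = 9 + \sqrt{-7} = 9 + i \sqrt{7} \approx 9.0 + 2.6458 i$)
$g{\left(I,c \right)} = \left(14 + i \sqrt{7}\right)^{2}$ ($g{\left(I,c \right)} = \left(5 + \left(9 + i \sqrt{7}\right)\right)^{2} = \left(14 + i \sqrt{7}\right)^{2}$)
$108 - 54 g{\left(-2,3 \right)} = 108 - 54 \left(14 + i \sqrt{7}\right)^{2}$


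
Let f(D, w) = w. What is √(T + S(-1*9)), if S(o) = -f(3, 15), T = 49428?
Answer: √49413 ≈ 222.29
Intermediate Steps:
S(o) = -15 (S(o) = -1*15 = -15)
√(T + S(-1*9)) = √(49428 - 15) = √49413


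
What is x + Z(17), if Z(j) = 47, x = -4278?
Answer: -4231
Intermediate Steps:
x + Z(17) = -4278 + 47 = -4231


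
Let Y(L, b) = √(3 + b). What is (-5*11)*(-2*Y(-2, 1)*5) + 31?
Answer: 1131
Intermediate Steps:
(-5*11)*(-2*Y(-2, 1)*5) + 31 = (-5*11)*(-2*√(3 + 1)*5) + 31 = -55*(-2*√4)*5 + 31 = -55*(-2*2)*5 + 31 = -(-220)*5 + 31 = -55*(-20) + 31 = 1100 + 31 = 1131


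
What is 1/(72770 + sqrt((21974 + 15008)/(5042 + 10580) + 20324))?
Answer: 113681294/8272556010529 - sqrt(1240146650805)/41362780052645 ≈ 1.3715e-5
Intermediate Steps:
1/(72770 + sqrt((21974 + 15008)/(5042 + 10580) + 20324)) = 1/(72770 + sqrt(36982/15622 + 20324)) = 1/(72770 + sqrt(36982*(1/15622) + 20324)) = 1/(72770 + sqrt(18491/7811 + 20324)) = 1/(72770 + sqrt(158769255/7811)) = 1/(72770 + sqrt(1240146650805)/7811)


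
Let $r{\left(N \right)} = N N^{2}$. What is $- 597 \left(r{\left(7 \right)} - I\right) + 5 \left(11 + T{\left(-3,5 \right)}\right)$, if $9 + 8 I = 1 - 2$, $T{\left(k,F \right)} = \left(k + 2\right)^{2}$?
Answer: $- \frac{821829}{4} \approx -2.0546 \cdot 10^{5}$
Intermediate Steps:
$T{\left(k,F \right)} = \left(2 + k\right)^{2}$
$r{\left(N \right)} = N^{3}$
$I = - \frac{5}{4}$ ($I = - \frac{9}{8} + \frac{1 - 2}{8} = - \frac{9}{8} + \frac{1}{8} \left(-1\right) = - \frac{9}{8} - \frac{1}{8} = - \frac{5}{4} \approx -1.25$)
$- 597 \left(r{\left(7 \right)} - I\right) + 5 \left(11 + T{\left(-3,5 \right)}\right) = - 597 \left(7^{3} - - \frac{5}{4}\right) + 5 \left(11 + \left(2 - 3\right)^{2}\right) = - 597 \left(343 + \frac{5}{4}\right) + 5 \left(11 + \left(-1\right)^{2}\right) = \left(-597\right) \frac{1377}{4} + 5 \left(11 + 1\right) = - \frac{822069}{4} + 5 \cdot 12 = - \frac{822069}{4} + 60 = - \frac{821829}{4}$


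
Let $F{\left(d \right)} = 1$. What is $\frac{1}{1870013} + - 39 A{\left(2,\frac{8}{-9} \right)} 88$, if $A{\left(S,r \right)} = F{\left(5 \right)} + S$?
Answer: $- \frac{19253653847}{1870013} \approx -10296.0$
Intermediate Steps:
$A{\left(S,r \right)} = 1 + S$
$\frac{1}{1870013} + - 39 A{\left(2,\frac{8}{-9} \right)} 88 = \frac{1}{1870013} + - 39 \left(1 + 2\right) 88 = \frac{1}{1870013} + \left(-39\right) 3 \cdot 88 = \frac{1}{1870013} - 10296 = - \frac{19253653847}{1870013}$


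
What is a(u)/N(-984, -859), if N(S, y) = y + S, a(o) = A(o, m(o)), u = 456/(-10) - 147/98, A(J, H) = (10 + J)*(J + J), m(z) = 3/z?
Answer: -174741/92150 ≈ -1.8963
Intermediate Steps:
A(J, H) = 2*J*(10 + J) (A(J, H) = (10 + J)*(2*J) = 2*J*(10 + J))
u = -471/10 (u = 456*(-⅒) - 147*1/98 = -228/5 - 3/2 = -471/10 ≈ -47.100)
a(o) = 2*o*(10 + o)
N(S, y) = S + y
a(u)/N(-984, -859) = (2*(-471/10)*(10 - 471/10))/(-984 - 859) = (2*(-471/10)*(-371/10))/(-1843) = (174741/50)*(-1/1843) = -174741/92150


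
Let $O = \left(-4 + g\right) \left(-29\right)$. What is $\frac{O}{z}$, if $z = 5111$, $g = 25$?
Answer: $- \frac{609}{5111} \approx -0.11915$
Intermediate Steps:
$O = -609$ ($O = \left(-4 + 25\right) \left(-29\right) = 21 \left(-29\right) = -609$)
$\frac{O}{z} = - \frac{609}{5111}$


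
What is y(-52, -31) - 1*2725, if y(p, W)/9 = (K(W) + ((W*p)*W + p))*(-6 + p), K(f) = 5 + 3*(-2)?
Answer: 26110325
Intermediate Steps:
K(f) = -1 (K(f) = 5 - 6 = -1)
y(p, W) = 9*(-6 + p)*(-1 + p + p*W²) (y(p, W) = 9*((-1 + ((W*p)*W + p))*(-6 + p)) = 9*((-1 + (p*W² + p))*(-6 + p)) = 9*((-1 + (p + p*W²))*(-6 + p)) = 9*((-1 + p + p*W²)*(-6 + p)) = 9*((-6 + p)*(-1 + p + p*W²)) = 9*(-6 + p)*(-1 + p + p*W²))
y(-52, -31) - 1*2725 = (54 - 63*(-52) + 9*(-52)² - 54*(-52)*(-31)² + 9*(-31)²*(-52)²) - 1*2725 = (54 + 3276 + 9*2704 - 54*(-52)*961 + 9*961*2704) - 2725 = (54 + 3276 + 24336 + 2698488 + 23386896) - 2725 = 26113050 - 2725 = 26110325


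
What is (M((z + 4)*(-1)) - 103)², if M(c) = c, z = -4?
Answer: 10609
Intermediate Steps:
(M((z + 4)*(-1)) - 103)² = ((-4 + 4)*(-1) - 103)² = (0*(-1) - 103)² = (0 - 103)² = (-103)² = 10609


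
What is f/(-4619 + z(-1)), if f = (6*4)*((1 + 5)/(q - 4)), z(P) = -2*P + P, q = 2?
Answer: 36/2309 ≈ 0.015591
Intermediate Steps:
z(P) = -P
f = -72 (f = (6*4)*((1 + 5)/(2 - 4)) = 24*(6/(-2)) = 24*(6*(-½)) = 24*(-3) = -72)
f/(-4619 + z(-1)) = -72/(-4619 - 1*(-1)) = -72/(-4619 + 1) = -72/(-4618) = -1/4618*(-72) = 36/2309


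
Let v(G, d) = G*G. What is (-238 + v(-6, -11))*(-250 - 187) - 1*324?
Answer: 87950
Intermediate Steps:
v(G, d) = G²
(-238 + v(-6, -11))*(-250 - 187) - 1*324 = (-238 + (-6)²)*(-250 - 187) - 1*324 = (-238 + 36)*(-437) - 324 = -202*(-437) - 324 = 88274 - 324 = 87950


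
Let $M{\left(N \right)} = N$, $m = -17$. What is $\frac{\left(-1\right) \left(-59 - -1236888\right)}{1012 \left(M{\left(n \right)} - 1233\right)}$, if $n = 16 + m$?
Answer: $\frac{112439}{113528} \approx 0.99041$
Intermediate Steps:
$n = -1$ ($n = 16 - 17 = -1$)
$\frac{\left(-1\right) \left(-59 - -1236888\right)}{1012 \left(M{\left(n \right)} - 1233\right)} = \frac{\left(-1\right) \left(-59 - -1236888\right)}{1012 \left(-1 - 1233\right)} = \frac{\left(-1\right) \left(-59 + 1236888\right)}{1012 \left(-1234\right)} = \frac{\left(-1\right) 1236829}{-1248808} = \left(-1236829\right) \left(- \frac{1}{1248808}\right) = \frac{112439}{113528}$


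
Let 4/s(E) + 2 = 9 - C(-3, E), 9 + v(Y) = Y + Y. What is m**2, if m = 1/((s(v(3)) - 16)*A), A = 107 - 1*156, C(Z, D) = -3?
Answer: 25/14607684 ≈ 1.7114e-6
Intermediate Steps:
v(Y) = -9 + 2*Y (v(Y) = -9 + (Y + Y) = -9 + 2*Y)
s(E) = 2/5 (s(E) = 4/(-2 + (9 - 1*(-3))) = 4/(-2 + (9 + 3)) = 4/(-2 + 12) = 4/10 = 4*(1/10) = 2/5)
A = -49 (A = 107 - 156 = -49)
m = 5/3822 (m = 1/((2/5 - 16)*(-49)) = -1/49/(-78/5) = -5/78*(-1/49) = 5/3822 ≈ 0.0013082)
m**2 = (5/3822)**2 = 25/14607684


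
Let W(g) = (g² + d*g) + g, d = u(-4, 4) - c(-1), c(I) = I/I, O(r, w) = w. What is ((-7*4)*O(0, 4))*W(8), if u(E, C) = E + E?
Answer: 0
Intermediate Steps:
u(E, C) = 2*E
c(I) = 1
d = -9 (d = 2*(-4) - 1*1 = -8 - 1 = -9)
W(g) = g² - 8*g (W(g) = (g² - 9*g) + g = g² - 8*g)
((-7*4)*O(0, 4))*W(8) = (-7*4*4)*(8*(-8 + 8)) = (-28*4)*(8*0) = -112*0 = 0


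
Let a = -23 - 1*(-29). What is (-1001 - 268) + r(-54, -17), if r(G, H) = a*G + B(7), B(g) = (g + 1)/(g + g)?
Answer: -11147/7 ≈ -1592.4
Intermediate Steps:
B(g) = (1 + g)/(2*g) (B(g) = (1 + g)/((2*g)) = (1 + g)*(1/(2*g)) = (1 + g)/(2*g))
a = 6 (a = -23 + 29 = 6)
r(G, H) = 4/7 + 6*G (r(G, H) = 6*G + (½)*(1 + 7)/7 = 6*G + (½)*(⅐)*8 = 6*G + 4/7 = 4/7 + 6*G)
(-1001 - 268) + r(-54, -17) = (-1001 - 268) + (4/7 + 6*(-54)) = -1269 + (4/7 - 324) = -1269 - 2264/7 = -11147/7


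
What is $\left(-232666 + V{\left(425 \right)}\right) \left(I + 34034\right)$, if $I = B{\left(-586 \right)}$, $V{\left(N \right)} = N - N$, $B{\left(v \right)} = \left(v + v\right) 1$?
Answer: $-7645870092$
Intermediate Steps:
$B{\left(v \right)} = 2 v$ ($B{\left(v \right)} = 2 v 1 = 2 v$)
$V{\left(N \right)} = 0$
$I = -1172$ ($I = 2 \left(-586\right) = -1172$)
$\left(-232666 + V{\left(425 \right)}\right) \left(I + 34034\right) = \left(-232666 + 0\right) \left(-1172 + 34034\right) = \left(-232666\right) 32862 = -7645870092$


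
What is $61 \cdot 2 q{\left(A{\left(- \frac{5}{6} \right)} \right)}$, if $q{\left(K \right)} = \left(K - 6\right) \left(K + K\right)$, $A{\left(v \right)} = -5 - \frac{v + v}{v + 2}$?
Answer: $\frac{408700}{49} \approx 8340.8$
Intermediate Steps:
$A{\left(v \right)} = -5 - \frac{2 v}{2 + v}$
$q{\left(K \right)} = 2 K \left(-6 + K\right)$ ($q{\left(K \right)} = \left(-6 + K\right) 2 K = 2 K \left(-6 + K\right)$)
$61 \cdot 2 q{\left(A{\left(- \frac{5}{6} \right)} \right)} = 61 \cdot 2 \cdot 2 \frac{-10 - 7 \left(- \frac{5}{6}\right)}{2 - \frac{5}{6}} \left(-6 + \frac{-10 - 7 \left(- \frac{5}{6}\right)}{2 - \frac{5}{6}}\right) = 122 \cdot 2 \frac{-10 - 7 \left(\left(-5\right) \frac{1}{6}\right)}{2 - \frac{5}{6}} \left(-6 + \frac{-10 - 7 \left(\left(-5\right) \frac{1}{6}\right)}{2 - \frac{5}{6}}\right) = 122 \cdot 2 \frac{-10 - - \frac{35}{6}}{2 - \frac{5}{6}} \left(-6 + \frac{-10 - - \frac{35}{6}}{2 - \frac{5}{6}}\right) = 122 \cdot 2 \frac{-10 + \frac{35}{6}}{\frac{7}{6}} \left(-6 + \frac{-10 + \frac{35}{6}}{\frac{7}{6}}\right) = 122 \cdot 2 \cdot \frac{6}{7} \left(- \frac{25}{6}\right) \left(-6 + \frac{6}{7} \left(- \frac{25}{6}\right)\right) = 122 \cdot 2 \left(- \frac{25}{7}\right) \left(-6 - \frac{25}{7}\right) = 122 \cdot 2 \left(- \frac{25}{7}\right) \left(- \frac{67}{7}\right) = 122 \cdot \frac{3350}{49} = \frac{408700}{49}$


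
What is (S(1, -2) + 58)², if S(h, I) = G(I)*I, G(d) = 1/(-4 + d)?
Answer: 30625/9 ≈ 3402.8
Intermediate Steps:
S(h, I) = I/(-4 + I)
(S(1, -2) + 58)² = (-2/(-4 - 2) + 58)² = (-2/(-6) + 58)² = (-2*(-⅙) + 58)² = (⅓ + 58)² = (175/3)² = 30625/9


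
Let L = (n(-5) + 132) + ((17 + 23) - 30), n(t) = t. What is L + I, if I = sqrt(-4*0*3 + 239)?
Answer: 137 + sqrt(239) ≈ 152.46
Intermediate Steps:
L = 137 (L = (-5 + 132) + ((17 + 23) - 30) = 127 + (40 - 30) = 127 + 10 = 137)
I = sqrt(239) (I = sqrt(0*3 + 239) = sqrt(0 + 239) = sqrt(239) ≈ 15.460)
L + I = 137 + sqrt(239)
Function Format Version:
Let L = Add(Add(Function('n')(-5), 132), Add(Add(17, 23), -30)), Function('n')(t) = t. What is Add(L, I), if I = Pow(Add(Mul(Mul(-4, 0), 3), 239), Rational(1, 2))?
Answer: Add(137, Pow(239, Rational(1, 2))) ≈ 152.46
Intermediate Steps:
L = 137 (L = Add(Add(-5, 132), Add(Add(17, 23), -30)) = Add(127, Add(40, -30)) = Add(127, 10) = 137)
I = Pow(239, Rational(1, 2)) (I = Pow(Add(Mul(0, 3), 239), Rational(1, 2)) = Pow(Add(0, 239), Rational(1, 2)) = Pow(239, Rational(1, 2)) ≈ 15.460)
Add(L, I) = Add(137, Pow(239, Rational(1, 2)))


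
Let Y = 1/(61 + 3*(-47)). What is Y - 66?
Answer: -5281/80 ≈ -66.012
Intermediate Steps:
Y = -1/80 (Y = 1/(61 - 141) = 1/(-80) = -1/80 ≈ -0.012500)
Y - 66 = -1/80 - 66 = -5281/80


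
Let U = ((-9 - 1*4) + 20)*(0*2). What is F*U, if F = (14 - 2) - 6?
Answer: 0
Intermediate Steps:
F = 6 (F = 12 - 6 = 6)
U = 0 (U = ((-9 - 4) + 20)*0 = (-13 + 20)*0 = 7*0 = 0)
F*U = 6*0 = 0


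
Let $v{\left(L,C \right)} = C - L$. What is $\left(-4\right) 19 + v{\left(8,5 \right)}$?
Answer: $-79$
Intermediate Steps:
$\left(-4\right) 19 + v{\left(8,5 \right)} = \left(-4\right) 19 + \left(5 - 8\right) = -76 + \left(5 - 8\right) = -76 - 3 = -79$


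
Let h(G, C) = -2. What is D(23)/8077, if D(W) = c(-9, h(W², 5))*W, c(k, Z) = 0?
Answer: 0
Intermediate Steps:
D(W) = 0 (D(W) = 0*W = 0)
D(23)/8077 = 0/8077 = 0*(1/8077) = 0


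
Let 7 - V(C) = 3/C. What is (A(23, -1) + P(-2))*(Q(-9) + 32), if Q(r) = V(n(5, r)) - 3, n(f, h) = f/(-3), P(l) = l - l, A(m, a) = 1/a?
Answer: -189/5 ≈ -37.800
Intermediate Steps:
P(l) = 0
n(f, h) = -f/3 (n(f, h) = f*(-⅓) = -f/3)
V(C) = 7 - 3/C
Q(r) = 29/5 (Q(r) = (7 - 3/((-⅓*5))) - 3 = (7 - 3/(-5/3)) - 3 = (7 - 3*(-⅗)) - 3 = (7 + 9/5) - 3 = 44/5 - 3 = 29/5)
(A(23, -1) + P(-2))*(Q(-9) + 32) = (1/(-1) + 0)*(29/5 + 32) = (-1 + 0)*(189/5) = -1*189/5 = -189/5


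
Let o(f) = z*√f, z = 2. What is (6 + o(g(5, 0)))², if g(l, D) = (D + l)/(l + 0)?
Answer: 64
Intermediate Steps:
g(l, D) = (D + l)/l
o(f) = 2*√f
(6 + o(g(5, 0)))² = (6 + 2*√((0 + 5)/5))² = (6 + 2*√((⅕)*5))² = (6 + 2*√1)² = (6 + 2*1)² = (6 + 2)² = 8² = 64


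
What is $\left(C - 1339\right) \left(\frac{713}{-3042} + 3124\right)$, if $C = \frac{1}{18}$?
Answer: $- \frac{229019631995}{54756} \approx -4.1825 \cdot 10^{6}$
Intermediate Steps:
$C = \frac{1}{18} \approx 0.055556$
$\left(C - 1339\right) \left(\frac{713}{-3042} + 3124\right) = \left(\frac{1}{18} - 1339\right) \left(\frac{713}{-3042} + 3124\right) = - \frac{24101 \left(713 \left(- \frac{1}{3042}\right) + 3124\right)}{18} = - \frac{24101 \left(- \frac{713}{3042} + 3124\right)}{18} = \left(- \frac{24101}{18}\right) \frac{9502495}{3042} = - \frac{229019631995}{54756}$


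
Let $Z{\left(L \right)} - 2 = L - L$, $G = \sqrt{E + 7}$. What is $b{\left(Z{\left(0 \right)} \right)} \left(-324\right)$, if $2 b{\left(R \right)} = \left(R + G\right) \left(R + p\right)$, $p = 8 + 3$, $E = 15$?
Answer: $-4212 - 2106 \sqrt{22} \approx -14090.0$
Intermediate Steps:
$p = 11$
$G = \sqrt{22}$ ($G = \sqrt{15 + 7} = \sqrt{22} \approx 4.6904$)
$Z{\left(L \right)} = 2$ ($Z{\left(L \right)} = 2 + \left(L - L\right) = 2 + 0 = 2$)
$b{\left(R \right)} = \frac{\left(11 + R\right) \left(R + \sqrt{22}\right)}{2}$ ($b{\left(R \right)} = \frac{\left(R + \sqrt{22}\right) \left(R + 11\right)}{2} = \frac{\left(R + \sqrt{22}\right) \left(11 + R\right)}{2} = \frac{\left(11 + R\right) \left(R + \sqrt{22}\right)}{2}$)
$b{\left(Z{\left(0 \right)} \right)} \left(-324\right) = \left(\frac{2^{2}}{2} + \frac{11}{2} \cdot 2 + \frac{11 \sqrt{22}}{2} + \frac{1}{2} \cdot 2 \sqrt{22}\right) \left(-324\right) = \left(\frac{1}{2} \cdot 4 + 11 + \frac{11 \sqrt{22}}{2} + \sqrt{22}\right) \left(-324\right) = \left(2 + 11 + \frac{11 \sqrt{22}}{2} + \sqrt{22}\right) \left(-324\right) = \left(13 + \frac{13 \sqrt{22}}{2}\right) \left(-324\right) = -4212 - 2106 \sqrt{22}$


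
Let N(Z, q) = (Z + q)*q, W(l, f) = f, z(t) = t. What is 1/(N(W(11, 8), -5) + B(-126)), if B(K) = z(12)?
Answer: -1/3 ≈ -0.33333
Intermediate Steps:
B(K) = 12
N(Z, q) = q*(Z + q)
1/(N(W(11, 8), -5) + B(-126)) = 1/(-5*(8 - 5) + 12) = 1/(-5*3 + 12) = 1/(-15 + 12) = 1/(-3) = -1/3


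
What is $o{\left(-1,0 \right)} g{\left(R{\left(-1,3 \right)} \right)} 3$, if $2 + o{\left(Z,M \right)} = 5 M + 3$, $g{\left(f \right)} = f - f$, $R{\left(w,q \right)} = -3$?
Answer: $0$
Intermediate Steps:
$g{\left(f \right)} = 0$
$o{\left(Z,M \right)} = 1 + 5 M$ ($o{\left(Z,M \right)} = -2 + \left(5 M + 3\right) = -2 + \left(3 + 5 M\right) = 1 + 5 M$)
$o{\left(-1,0 \right)} g{\left(R{\left(-1,3 \right)} \right)} 3 = \left(1 + 5 \cdot 0\right) 0 \cdot 3 = \left(1 + 0\right) 0 \cdot 3 = 1 \cdot 0 \cdot 3 = 0 \cdot 3 = 0$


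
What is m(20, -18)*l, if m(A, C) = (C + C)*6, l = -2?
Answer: 432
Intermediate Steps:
m(A, C) = 12*C (m(A, C) = (2*C)*6 = 12*C)
m(20, -18)*l = (12*(-18))*(-2) = -216*(-2) = 432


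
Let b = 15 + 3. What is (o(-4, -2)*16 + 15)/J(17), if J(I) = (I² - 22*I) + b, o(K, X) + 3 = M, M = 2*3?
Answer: -63/67 ≈ -0.94030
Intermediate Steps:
M = 6
o(K, X) = 3 (o(K, X) = -3 + 6 = 3)
b = 18
J(I) = 18 + I² - 22*I (J(I) = (I² - 22*I) + 18 = 18 + I² - 22*I)
(o(-4, -2)*16 + 15)/J(17) = (3*16 + 15)/(18 + 17² - 22*17) = (48 + 15)/(18 + 289 - 374) = 63/(-67) = 63*(-1/67) = -63/67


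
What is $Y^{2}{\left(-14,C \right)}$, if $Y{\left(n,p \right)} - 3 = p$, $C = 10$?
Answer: $169$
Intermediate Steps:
$Y{\left(n,p \right)} = 3 + p$
$Y^{2}{\left(-14,C \right)} = \left(3 + 10\right)^{2} = 13^{2} = 169$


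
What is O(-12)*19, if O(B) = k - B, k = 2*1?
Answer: 266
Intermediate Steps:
k = 2
O(B) = 2 - B
O(-12)*19 = (2 - 1*(-12))*19 = (2 + 12)*19 = 14*19 = 266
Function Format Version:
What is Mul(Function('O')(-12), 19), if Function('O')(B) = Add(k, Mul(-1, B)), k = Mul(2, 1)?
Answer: 266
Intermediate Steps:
k = 2
Function('O')(B) = Add(2, Mul(-1, B))
Mul(Function('O')(-12), 19) = Mul(Add(2, Mul(-1, -12)), 19) = Mul(Add(2, 12), 19) = Mul(14, 19) = 266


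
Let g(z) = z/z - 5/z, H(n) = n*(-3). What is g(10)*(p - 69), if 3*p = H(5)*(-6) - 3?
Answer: -20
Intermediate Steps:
H(n) = -3*n
g(z) = 1 - 5/z
p = 29 (p = (-3*5*(-6) - 3)/3 = (-15*(-6) - 3)/3 = (90 - 3)/3 = (1/3)*87 = 29)
g(10)*(p - 69) = ((-5 + 10)/10)*(29 - 69) = ((1/10)*5)*(-40) = (1/2)*(-40) = -20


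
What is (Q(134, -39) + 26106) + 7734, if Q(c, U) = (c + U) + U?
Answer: 33896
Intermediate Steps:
Q(c, U) = c + 2*U (Q(c, U) = (U + c) + U = c + 2*U)
(Q(134, -39) + 26106) + 7734 = ((134 + 2*(-39)) + 26106) + 7734 = ((134 - 78) + 26106) + 7734 = (56 + 26106) + 7734 = 26162 + 7734 = 33896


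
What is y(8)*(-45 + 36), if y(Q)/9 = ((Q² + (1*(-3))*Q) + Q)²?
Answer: -186624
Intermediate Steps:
y(Q) = 9*(Q² - 2*Q)² (y(Q) = 9*((Q² + (1*(-3))*Q) + Q)² = 9*((Q² - 3*Q) + Q)² = 9*(Q² - 2*Q)²)
y(8)*(-45 + 36) = (9*8²*(-2 + 8)²)*(-45 + 36) = (9*64*6²)*(-9) = (9*64*36)*(-9) = 20736*(-9) = -186624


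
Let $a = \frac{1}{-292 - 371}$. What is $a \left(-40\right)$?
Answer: $\frac{40}{663} \approx 0.060332$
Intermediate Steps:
$a = - \frac{1}{663}$ ($a = \frac{1}{-663} = - \frac{1}{663} \approx -0.0015083$)
$a \left(-40\right) = \left(- \frac{1}{663}\right) \left(-40\right) = \frac{40}{663}$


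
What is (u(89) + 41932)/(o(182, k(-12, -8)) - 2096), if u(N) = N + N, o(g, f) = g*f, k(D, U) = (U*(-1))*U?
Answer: -21055/6872 ≈ -3.0639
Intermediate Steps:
k(D, U) = -U² (k(D, U) = (-U)*U = -U²)
o(g, f) = f*g
u(N) = 2*N
(u(89) + 41932)/(o(182, k(-12, -8)) - 2096) = (2*89 + 41932)/(-1*(-8)²*182 - 2096) = (178 + 41932)/(-1*64*182 - 2096) = 42110/(-64*182 - 2096) = 42110/(-11648 - 2096) = 42110/(-13744) = 42110*(-1/13744) = -21055/6872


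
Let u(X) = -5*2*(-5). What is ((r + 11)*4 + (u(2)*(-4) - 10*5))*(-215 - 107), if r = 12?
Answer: 50876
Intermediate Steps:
u(X) = 50 (u(X) = -10*(-5) = 50)
((r + 11)*4 + (u(2)*(-4) - 10*5))*(-215 - 107) = ((12 + 11)*4 + (50*(-4) - 10*5))*(-215 - 107) = (23*4 + (-200 - 50))*(-322) = (92 - 250)*(-322) = -158*(-322) = 50876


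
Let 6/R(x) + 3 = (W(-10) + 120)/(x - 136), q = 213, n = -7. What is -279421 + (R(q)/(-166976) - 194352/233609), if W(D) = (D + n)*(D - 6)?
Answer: -125343494812291081/448581608416 ≈ -2.7942e+5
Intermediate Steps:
W(D) = (-7 + D)*(-6 + D) (W(D) = (D - 7)*(D - 6) = (-7 + D)*(-6 + D))
R(x) = 6/(-3 + 392/(-136 + x)) (R(x) = 6/(-3 + ((42 + (-10)² - 13*(-10)) + 120)/(x - 136)) = 6/(-3 + ((42 + 100 + 130) + 120)/(-136 + x)) = 6/(-3 + (272 + 120)/(-136 + x)) = 6/(-3 + 392/(-136 + x)))
-279421 + (R(q)/(-166976) - 194352/233609) = -279421 + ((6*(136 - 1*213)/(-800 + 3*213))/(-166976) - 194352/233609) = -279421 + ((6*(136 - 213)/(-800 + 639))*(-1/166976) - 194352*1/233609) = -279421 + ((6*(-77)/(-161))*(-1/166976) - 194352/233609) = -279421 + ((6*(-1/161)*(-77))*(-1/166976) - 194352/233609) = -279421 + ((66/23)*(-1/166976) - 194352/233609) = -279421 + (-33/1920224 - 194352/233609) = -279421 - 373207083945/448581608416 = -125343494812291081/448581608416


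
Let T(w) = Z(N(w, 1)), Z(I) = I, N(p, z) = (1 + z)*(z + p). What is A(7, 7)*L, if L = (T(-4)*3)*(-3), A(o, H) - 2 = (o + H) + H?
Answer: 1242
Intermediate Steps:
N(p, z) = (1 + z)*(p + z)
A(o, H) = 2 + o + 2*H (A(o, H) = 2 + ((o + H) + H) = 2 + ((H + o) + H) = 2 + (o + 2*H) = 2 + o + 2*H)
T(w) = 2 + 2*w (T(w) = w + 1 + 1² + w*1 = w + 1 + 1 + w = 2 + 2*w)
L = 54 (L = ((2 + 2*(-4))*3)*(-3) = ((2 - 8)*3)*(-3) = -6*3*(-3) = -18*(-3) = 54)
A(7, 7)*L = (2 + 7 + 2*7)*54 = (2 + 7 + 14)*54 = 23*54 = 1242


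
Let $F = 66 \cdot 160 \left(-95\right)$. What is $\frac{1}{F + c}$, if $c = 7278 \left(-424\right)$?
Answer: $- \frac{1}{4089072} \approx -2.4455 \cdot 10^{-7}$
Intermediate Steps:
$c = -3085872$
$F = -1003200$ ($F = 10560 \left(-95\right) = -1003200$)
$\frac{1}{F + c} = \frac{1}{-1003200 - 3085872} = \frac{1}{-4089072} = - \frac{1}{4089072}$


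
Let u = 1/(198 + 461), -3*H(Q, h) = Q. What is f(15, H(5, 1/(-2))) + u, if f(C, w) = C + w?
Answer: 26363/1977 ≈ 13.335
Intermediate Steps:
H(Q, h) = -Q/3
u = 1/659 ≈ 0.0015175
f(15, H(5, 1/(-2))) + u = (15 - 1/3*5) + 1/659 = (15 - 5/3) + 1/659 = 40/3 + 1/659 = 26363/1977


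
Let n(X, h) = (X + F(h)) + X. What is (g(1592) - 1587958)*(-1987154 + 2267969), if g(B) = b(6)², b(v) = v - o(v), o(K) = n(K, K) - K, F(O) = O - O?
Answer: -445922425770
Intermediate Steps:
F(O) = 0
n(X, h) = 2*X (n(X, h) = (X + 0) + X = X + X = 2*X)
o(K) = K (o(K) = 2*K - K = K)
b(v) = 0 (b(v) = v - v = 0)
g(B) = 0 (g(B) = 0² = 0)
(g(1592) - 1587958)*(-1987154 + 2267969) = (0 - 1587958)*(-1987154 + 2267969) = -1587958*280815 = -445922425770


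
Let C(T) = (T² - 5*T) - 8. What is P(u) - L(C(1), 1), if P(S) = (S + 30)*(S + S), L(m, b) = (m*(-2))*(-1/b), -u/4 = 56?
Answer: 86936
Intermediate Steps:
u = -224 (u = -4*56 = -224)
C(T) = -8 + T² - 5*T
L(m, b) = 2*m/b (L(m, b) = (-2*m)*(-1/b) = 2*m/b)
P(S) = 2*S*(30 + S) (P(S) = (30 + S)*(2*S) = 2*S*(30 + S))
P(u) - L(C(1), 1) = 2*(-224)*(30 - 224) - 2*(-8 + 1² - 5*1)/1 = 2*(-224)*(-194) - 2*(-8 + 1 - 5) = 86912 - 2*(-12) = 86912 - 1*(-24) = 86912 + 24 = 86936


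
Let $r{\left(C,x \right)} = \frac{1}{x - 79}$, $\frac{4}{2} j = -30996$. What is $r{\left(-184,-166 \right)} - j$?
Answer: $\frac{3797009}{245} \approx 15498.0$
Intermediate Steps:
$j = -15498$ ($j = \frac{1}{2} \left(-30996\right) = -15498$)
$r{\left(C,x \right)} = \frac{1}{-79 + x}$
$r{\left(-184,-166 \right)} - j = \frac{1}{-79 - 166} - -15498 = \frac{1}{-245} + 15498 = - \frac{1}{245} + 15498 = \frac{3797009}{245}$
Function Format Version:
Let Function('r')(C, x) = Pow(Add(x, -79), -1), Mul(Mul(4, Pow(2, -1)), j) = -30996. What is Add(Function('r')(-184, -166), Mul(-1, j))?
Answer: Rational(3797009, 245) ≈ 15498.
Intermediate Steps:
j = -15498 (j = Mul(Rational(1, 2), -30996) = -15498)
Function('r')(C, x) = Pow(Add(-79, x), -1)
Add(Function('r')(-184, -166), Mul(-1, j)) = Add(Pow(Add(-79, -166), -1), Mul(-1, -15498)) = Add(Pow(-245, -1), 15498) = Add(Rational(-1, 245), 15498) = Rational(3797009, 245)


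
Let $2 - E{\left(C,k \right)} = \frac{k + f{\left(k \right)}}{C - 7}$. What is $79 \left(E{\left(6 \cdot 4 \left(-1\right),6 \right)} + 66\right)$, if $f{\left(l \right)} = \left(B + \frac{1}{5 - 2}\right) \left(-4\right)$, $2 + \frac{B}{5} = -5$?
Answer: $\frac{17222}{3} \approx 5740.7$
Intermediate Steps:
$B = -35$ ($B = -10 + 5 \left(-5\right) = -10 - 25 = -35$)
$f{\left(l \right)} = \frac{416}{3}$ ($f{\left(l \right)} = \left(-35 + \frac{1}{5 - 2}\right) \left(-4\right) = \left(-35 + \frac{1}{3}\right) \left(-4\right) = \left(- \frac{104}{3}\right) \left(-4\right) = \frac{416}{3}$)
$E{\left(C,k \right)} = 2 - \frac{\frac{416}{3} + k}{-7 + C}$ ($E{\left(C,k \right)} = 2 - \frac{k + \frac{416}{3}}{C - 7} = 2 - \frac{\frac{416}{3} + k}{-7 + C}$)
$79 \left(E{\left(6 \cdot 4 \left(-1\right),6 \right)} + 66\right) = 79 \left(\frac{- \frac{458}{3} - 6 + 2 \cdot 6 \cdot 4 \left(-1\right)}{-7 + 6 \cdot 4 \left(-1\right)} + 66\right) = 79 \left(\frac{- \frac{458}{3} - 6 + 2 \cdot 24 \left(-1\right)}{-7 + 24 \left(-1\right)} + 66\right) = 79 \left(\frac{- \frac{458}{3} - 6 + 2 \left(-24\right)}{-7 - 24} + 66\right) = 79 \left(\frac{- \frac{458}{3} - 6 - 48}{-31} + 66\right) = 79 \left(\left(- \frac{1}{31}\right) \left(- \frac{620}{3}\right) + 66\right) = 79 \left(\frac{20}{3} + 66\right) = 79 \cdot \frac{218}{3} = \frac{17222}{3}$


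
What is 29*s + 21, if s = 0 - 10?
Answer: -269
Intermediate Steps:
s = -10
29*s + 21 = 29*(-10) + 21 = -290 + 21 = -269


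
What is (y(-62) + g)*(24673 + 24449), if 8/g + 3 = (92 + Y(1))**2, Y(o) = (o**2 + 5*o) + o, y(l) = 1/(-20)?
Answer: -39453153/16330 ≈ -2416.0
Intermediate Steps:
y(l) = -1/20
Y(o) = o**2 + 6*o
g = 4/4899 (g = 8/(-3 + (92 + 1*(6 + 1))**2) = 8/(-3 + (92 + 1*7)**2) = 8/(-3 + (92 + 7)**2) = 8/(-3 + 99**2) = 8/(-3 + 9801) = 8/9798 = 8*(1/9798) = 4/4899 ≈ 0.00081649)
(y(-62) + g)*(24673 + 24449) = (-1/20 + 4/4899)*(24673 + 24449) = -4819/97980*49122 = -39453153/16330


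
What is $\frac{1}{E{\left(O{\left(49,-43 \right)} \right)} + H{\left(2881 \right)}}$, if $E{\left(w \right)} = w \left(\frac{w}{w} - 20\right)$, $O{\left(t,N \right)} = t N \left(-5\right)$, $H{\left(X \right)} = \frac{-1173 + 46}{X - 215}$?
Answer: $- \frac{2666}{533641017} \approx -4.9959 \cdot 10^{-6}$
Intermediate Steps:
$H{\left(X \right)} = - \frac{1127}{-215 + X}$
$O{\left(t,N \right)} = - 5 N t$ ($O{\left(t,N \right)} = N t \left(-5\right) = - 5 N t$)
$E{\left(w \right)} = - 19 w$ ($E{\left(w \right)} = w \left(1 - 20\right) = w \left(-19\right) = - 19 w$)
$\frac{1}{E{\left(O{\left(49,-43 \right)} \right)} + H{\left(2881 \right)}} = \frac{1}{- 19 \left(\left(-5\right) \left(-43\right) 49\right) - \frac{1127}{-215 + 2881}} = \frac{1}{\left(-19\right) 10535 - \frac{1127}{2666}} = \frac{1}{-200165 - \frac{1127}{2666}} = \frac{1}{- \frac{533641017}{2666}} = - \frac{2666}{533641017}$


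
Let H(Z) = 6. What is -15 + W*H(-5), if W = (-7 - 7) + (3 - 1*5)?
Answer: -111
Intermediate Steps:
W = -16 (W = -14 + (3 - 5) = -14 - 2 = -16)
-15 + W*H(-5) = -15 - 16*6 = -15 - 96 = -111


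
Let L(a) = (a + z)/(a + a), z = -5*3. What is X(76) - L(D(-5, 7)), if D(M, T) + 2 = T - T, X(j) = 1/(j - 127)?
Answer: -871/204 ≈ -4.2696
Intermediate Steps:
X(j) = 1/(-127 + j)
D(M, T) = -2 (D(M, T) = -2 + (T - T) = -2 + 0 = -2)
z = -15
L(a) = (-15 + a)/(2*a) (L(a) = (a - 15)/(a + a) = (-15 + a)/((2*a)) = (-15 + a)*(1/(2*a)) = (-15 + a)/(2*a))
X(76) - L(D(-5, 7)) = 1/(-127 + 76) - (-15 - 2)/(2*(-2)) = 1/(-51) - (-1)*(-17)/(2*2) = -1/51 - 1*17/4 = -1/51 - 17/4 = -871/204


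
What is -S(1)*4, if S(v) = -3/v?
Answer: 12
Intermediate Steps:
-S(1)*4 = -(-3)/1*4 = -(-3)*4 = -1*(-3)*4 = 3*4 = 12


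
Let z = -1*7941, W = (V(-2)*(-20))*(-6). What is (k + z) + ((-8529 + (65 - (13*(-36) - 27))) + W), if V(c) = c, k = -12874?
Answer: -29024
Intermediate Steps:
W = -240 (W = -2*(-20)*(-6) = 40*(-6) = -240)
z = -7941
(k + z) + ((-8529 + (65 - (13*(-36) - 27))) + W) = (-12874 - 7941) + ((-8529 + (65 - (13*(-36) - 27))) - 240) = -20815 + ((-8529 + (65 - (-468 - 27))) - 240) = -20815 + ((-8529 + (65 - 1*(-495))) - 240) = -20815 + ((-8529 + (65 + 495)) - 240) = -20815 + ((-8529 + 560) - 240) = -20815 + (-7969 - 240) = -20815 - 8209 = -29024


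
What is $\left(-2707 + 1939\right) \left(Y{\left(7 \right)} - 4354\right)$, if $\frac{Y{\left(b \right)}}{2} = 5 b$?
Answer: $3290112$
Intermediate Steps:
$Y{\left(b \right)} = 10 b$ ($Y{\left(b \right)} = 2 \cdot 5 b = 10 b$)
$\left(-2707 + 1939\right) \left(Y{\left(7 \right)} - 4354\right) = \left(-2707 + 1939\right) \left(10 \cdot 7 - 4354\right) = - 768 \left(70 - 4354\right) = \left(-768\right) \left(-4284\right) = 3290112$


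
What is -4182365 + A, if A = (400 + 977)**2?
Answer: -2286236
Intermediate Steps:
A = 1896129 (A = 1377**2 = 1896129)
-4182365 + A = -4182365 + 1896129 = -2286236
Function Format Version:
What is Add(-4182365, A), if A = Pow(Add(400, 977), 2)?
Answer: -2286236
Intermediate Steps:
A = 1896129 (A = Pow(1377, 2) = 1896129)
Add(-4182365, A) = Add(-4182365, 1896129) = -2286236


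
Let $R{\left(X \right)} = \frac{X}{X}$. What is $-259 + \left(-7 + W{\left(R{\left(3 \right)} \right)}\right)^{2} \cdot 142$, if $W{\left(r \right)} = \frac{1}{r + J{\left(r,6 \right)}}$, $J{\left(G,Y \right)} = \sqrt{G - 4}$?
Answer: $\frac{5705 \sqrt{3} + 7622 i}{i + \sqrt{3}} \approx 6184.3 + 830.08 i$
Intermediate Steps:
$R{\left(X \right)} = 1$
$J{\left(G,Y \right)} = \sqrt{-4 + G}$
$W{\left(r \right)} = \frac{1}{r + \sqrt{-4 + r}}$
$-259 + \left(-7 + W{\left(R{\left(3 \right)} \right)}\right)^{2} \cdot 142 = -259 + \left(-7 + \frac{1}{1 + \sqrt{-4 + 1}}\right)^{2} \cdot 142 = -259 + \left(-7 + \frac{1}{1 + \sqrt{-3}}\right)^{2} \cdot 142 = -259 + \left(-7 + \frac{1}{1 + i \sqrt{3}}\right)^{2} \cdot 142 = -259 + 142 \left(-7 + \frac{1}{1 + i \sqrt{3}}\right)^{2}$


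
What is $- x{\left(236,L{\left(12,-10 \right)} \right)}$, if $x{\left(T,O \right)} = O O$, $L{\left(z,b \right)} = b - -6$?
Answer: $-16$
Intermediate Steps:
$L{\left(z,b \right)} = 6 + b$ ($L{\left(z,b \right)} = b + 6 = 6 + b$)
$x{\left(T,O \right)} = O^{2}$
$- x{\left(236,L{\left(12,-10 \right)} \right)} = - \left(6 - 10\right)^{2} = - \left(-4\right)^{2} = \left(-1\right) 16 = -16$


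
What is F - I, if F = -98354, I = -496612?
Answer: 398258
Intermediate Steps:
F - I = -98354 - 1*(-496612) = -98354 + 496612 = 398258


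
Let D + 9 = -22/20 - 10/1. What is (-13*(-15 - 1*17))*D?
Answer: -41808/5 ≈ -8361.6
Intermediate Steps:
D = -201/10 (D = -9 + (-22/20 - 10/1) = -9 + (-22*1/20 - 10*1) = -9 + (-11/10 - 10) = -9 - 111/10 = -201/10 ≈ -20.100)
(-13*(-15 - 1*17))*D = -13*(-15 - 1*17)*(-201/10) = -13*(-15 - 17)*(-201/10) = -13*(-32)*(-201/10) = 416*(-201/10) = -41808/5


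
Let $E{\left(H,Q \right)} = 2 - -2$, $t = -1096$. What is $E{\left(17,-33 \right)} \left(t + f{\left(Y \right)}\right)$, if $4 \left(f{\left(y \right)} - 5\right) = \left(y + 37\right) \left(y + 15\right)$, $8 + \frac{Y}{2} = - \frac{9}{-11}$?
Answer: $- \frac{526301}{121} \approx -4349.6$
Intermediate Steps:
$E{\left(H,Q \right)} = 4$ ($E{\left(H,Q \right)} = 2 + 2 = 4$)
$Y = - \frac{158}{11}$ ($Y = -16 + 2 \left(- \frac{9}{-11}\right) = -16 + 2 \left(\left(-9\right) \left(- \frac{1}{11}\right)\right) = -16 + 2 \cdot \frac{9}{11} = -16 + \frac{18}{11} = - \frac{158}{11} \approx -14.364$)
$f{\left(y \right)} = 5 + \frac{\left(15 + y\right) \left(37 + y\right)}{4}$ ($f{\left(y \right)} = 5 + \frac{\left(y + 37\right) \left(y + 15\right)}{4} = 5 + \frac{\left(37 + y\right) \left(15 + y\right)}{4} = 5 + \frac{\left(15 + y\right) \left(37 + y\right)}{4}$)
$E{\left(17,-33 \right)} \left(t + f{\left(Y \right)}\right) = 4 \left(-1096 + \left(\frac{575}{4} + 13 \left(- \frac{158}{11}\right) + \frac{\left(- \frac{158}{11}\right)^{2}}{4}\right)\right) = 4 \left(-1096 + \left(\frac{575}{4} - \frac{2054}{11} + \frac{1}{4} \cdot \frac{24964}{121}\right)\right) = 4 \left(-1096 + \left(\frac{575}{4} - \frac{2054}{11} + \frac{6241}{121}\right)\right) = 4 \left(-1096 + \frac{4163}{484}\right) = 4 \left(- \frac{526301}{484}\right) = - \frac{526301}{121}$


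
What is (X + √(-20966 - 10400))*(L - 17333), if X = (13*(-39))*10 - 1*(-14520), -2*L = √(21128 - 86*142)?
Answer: -(9450 + I*√31366)*(17333 + √2229) ≈ -1.6424e+8 - 3.0781e+6*I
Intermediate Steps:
L = -√2229 (L = -√(21128 - 86*142)/2 = -√(21128 - 12212)/2 = -√2229 ≈ -47.212)
X = 9450 (X = -507*10 + 14520 = -5070 + 14520 = 9450)
(X + √(-20966 - 10400))*(L - 17333) = (9450 + √(-20966 - 10400))*(-√2229 - 17333) = (9450 + √(-31366))*(-17333 - √2229) = (9450 + I*√31366)*(-17333 - √2229) = (-17333 - √2229)*(9450 + I*√31366)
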